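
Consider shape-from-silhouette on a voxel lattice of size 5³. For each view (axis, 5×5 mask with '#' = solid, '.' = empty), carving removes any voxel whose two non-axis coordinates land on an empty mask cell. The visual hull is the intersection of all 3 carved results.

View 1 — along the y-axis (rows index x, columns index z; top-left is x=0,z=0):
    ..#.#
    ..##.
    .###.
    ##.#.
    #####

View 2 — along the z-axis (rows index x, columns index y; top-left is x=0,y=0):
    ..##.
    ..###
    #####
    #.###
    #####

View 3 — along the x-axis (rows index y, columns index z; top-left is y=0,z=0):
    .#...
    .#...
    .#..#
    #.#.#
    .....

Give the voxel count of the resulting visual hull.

remaining voxels: 18

start: 5×5×5 = 125 voxels
carve view 1 (along y, XZ-mask fill 15/25): 75 voxels remain
carve view 2 (along z, XY-mask fill 19/25): 62 voxels remain
carve view 3 (along x, YZ-mask fill 7/25): 18 voxels remain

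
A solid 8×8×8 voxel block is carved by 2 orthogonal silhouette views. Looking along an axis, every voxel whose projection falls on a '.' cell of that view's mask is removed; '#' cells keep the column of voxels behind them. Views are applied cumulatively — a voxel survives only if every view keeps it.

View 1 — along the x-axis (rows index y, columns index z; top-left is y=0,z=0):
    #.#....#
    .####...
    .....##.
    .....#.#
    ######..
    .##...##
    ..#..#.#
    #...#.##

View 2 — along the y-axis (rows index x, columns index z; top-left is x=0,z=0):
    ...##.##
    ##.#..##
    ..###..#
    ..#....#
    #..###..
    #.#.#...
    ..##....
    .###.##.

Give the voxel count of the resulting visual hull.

101 voxels

initial block: 8^3 = 512
after view 1 [x-axis, 28 of 64 cells solid] → remaining = 224
after view 2 [y-axis, 29 of 64 cells solid] → remaining = 101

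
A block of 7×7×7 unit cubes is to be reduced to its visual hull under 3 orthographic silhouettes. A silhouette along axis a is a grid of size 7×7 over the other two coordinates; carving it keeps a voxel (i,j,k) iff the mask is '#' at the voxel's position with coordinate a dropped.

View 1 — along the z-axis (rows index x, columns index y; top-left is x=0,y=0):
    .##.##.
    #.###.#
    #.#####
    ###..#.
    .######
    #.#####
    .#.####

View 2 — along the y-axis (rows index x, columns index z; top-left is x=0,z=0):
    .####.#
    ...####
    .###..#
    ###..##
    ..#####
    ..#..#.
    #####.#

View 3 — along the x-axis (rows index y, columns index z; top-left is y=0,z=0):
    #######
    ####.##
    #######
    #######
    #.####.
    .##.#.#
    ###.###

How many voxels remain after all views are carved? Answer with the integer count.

full grid |V| = 343
[1] z-view keeps 36 columns → grid now 252
[2] y-view keeps 31 columns → grid now 156
[3] x-view keeps 42 columns → grid now 132

|visual hull| = 132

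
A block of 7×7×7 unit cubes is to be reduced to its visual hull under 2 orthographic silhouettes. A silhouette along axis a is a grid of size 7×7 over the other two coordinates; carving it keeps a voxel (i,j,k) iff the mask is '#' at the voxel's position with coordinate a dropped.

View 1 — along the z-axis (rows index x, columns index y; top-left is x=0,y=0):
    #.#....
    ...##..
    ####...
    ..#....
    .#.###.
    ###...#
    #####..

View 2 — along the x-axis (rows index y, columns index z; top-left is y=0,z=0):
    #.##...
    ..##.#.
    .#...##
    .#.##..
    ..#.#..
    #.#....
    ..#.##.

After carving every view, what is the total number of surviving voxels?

start: 7×7×7 = 343 voxels
V1 z: intersect with XY mask (22 set) -- 154 left
V2 x: intersect with YZ mask (19 set) -- 62 left

|visual hull| = 62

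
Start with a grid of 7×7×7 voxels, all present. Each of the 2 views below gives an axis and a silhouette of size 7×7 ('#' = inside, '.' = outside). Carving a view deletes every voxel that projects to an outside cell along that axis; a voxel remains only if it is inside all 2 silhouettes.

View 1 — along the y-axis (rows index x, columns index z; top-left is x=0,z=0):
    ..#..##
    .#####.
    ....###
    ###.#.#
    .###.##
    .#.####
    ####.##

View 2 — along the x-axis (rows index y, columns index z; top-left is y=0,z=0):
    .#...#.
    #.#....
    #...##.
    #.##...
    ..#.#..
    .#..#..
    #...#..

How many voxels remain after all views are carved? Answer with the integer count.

full grid |V| = 343
step 1: project along y, AND mask (32/49) → |grid| = 224
step 2: project along x, AND mask (16/49) → |grid| = 65

65 voxels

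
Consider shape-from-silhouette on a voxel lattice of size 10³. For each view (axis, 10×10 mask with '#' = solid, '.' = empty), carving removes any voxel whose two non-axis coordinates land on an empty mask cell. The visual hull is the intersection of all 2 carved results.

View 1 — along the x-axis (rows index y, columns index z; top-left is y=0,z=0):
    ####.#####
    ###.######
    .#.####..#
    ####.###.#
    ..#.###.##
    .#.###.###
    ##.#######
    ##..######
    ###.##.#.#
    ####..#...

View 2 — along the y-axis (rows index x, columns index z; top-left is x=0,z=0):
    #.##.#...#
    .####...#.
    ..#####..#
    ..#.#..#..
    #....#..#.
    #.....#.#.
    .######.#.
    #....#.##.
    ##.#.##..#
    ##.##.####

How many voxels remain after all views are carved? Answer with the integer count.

full grid |V| = 1000
step 1: project along x, AND mask (74/100) → |grid| = 740
step 2: project along y, AND mask (50/100) → |grid| = 366

366 voxels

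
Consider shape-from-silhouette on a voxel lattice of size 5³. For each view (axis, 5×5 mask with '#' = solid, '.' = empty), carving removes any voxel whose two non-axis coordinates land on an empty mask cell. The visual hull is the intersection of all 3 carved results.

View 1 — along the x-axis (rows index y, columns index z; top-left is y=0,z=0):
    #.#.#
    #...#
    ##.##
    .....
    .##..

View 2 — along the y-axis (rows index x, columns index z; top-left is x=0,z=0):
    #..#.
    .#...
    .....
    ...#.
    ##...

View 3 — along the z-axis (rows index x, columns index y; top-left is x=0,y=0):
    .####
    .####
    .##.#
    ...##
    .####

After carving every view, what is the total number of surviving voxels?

full grid |V| = 125
after view 1 [x-axis, 11 of 25 cells solid] → remaining = 55
after view 2 [y-axis, 6 of 25 cells solid] → remaining = 12
after view 3 [z-axis, 17 of 25 cells solid] → remaining = 9

voxel count = 9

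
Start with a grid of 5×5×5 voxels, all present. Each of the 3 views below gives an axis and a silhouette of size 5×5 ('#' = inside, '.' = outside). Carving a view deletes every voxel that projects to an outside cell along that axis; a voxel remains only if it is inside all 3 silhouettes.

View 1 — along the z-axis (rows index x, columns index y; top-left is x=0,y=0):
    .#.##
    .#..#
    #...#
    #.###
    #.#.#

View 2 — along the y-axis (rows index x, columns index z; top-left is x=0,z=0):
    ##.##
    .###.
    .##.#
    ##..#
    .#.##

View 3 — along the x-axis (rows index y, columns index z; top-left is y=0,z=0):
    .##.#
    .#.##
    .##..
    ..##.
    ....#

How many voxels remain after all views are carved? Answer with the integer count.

start: 5×5×5 = 125 voxels
[1] z-view keeps 14 columns → grid now 70
[2] y-view keeps 16 columns → grid now 45
[3] x-view keeps 11 columns → grid now 19

19 voxels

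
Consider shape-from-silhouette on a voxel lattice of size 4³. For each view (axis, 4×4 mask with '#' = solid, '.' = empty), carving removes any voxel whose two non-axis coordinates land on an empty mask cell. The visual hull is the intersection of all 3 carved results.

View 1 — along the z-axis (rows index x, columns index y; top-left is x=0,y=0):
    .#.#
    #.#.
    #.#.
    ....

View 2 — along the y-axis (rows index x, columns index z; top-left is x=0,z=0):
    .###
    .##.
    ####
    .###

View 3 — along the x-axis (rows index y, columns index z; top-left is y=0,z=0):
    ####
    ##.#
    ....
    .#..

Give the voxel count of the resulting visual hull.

initial block: 4^3 = 64
step 1: project along z, AND mask (6/16) → |grid| = 24
step 2: project along y, AND mask (12/16) → |grid| = 18
step 3: project along x, AND mask (8/16) → |grid| = 9

voxel count = 9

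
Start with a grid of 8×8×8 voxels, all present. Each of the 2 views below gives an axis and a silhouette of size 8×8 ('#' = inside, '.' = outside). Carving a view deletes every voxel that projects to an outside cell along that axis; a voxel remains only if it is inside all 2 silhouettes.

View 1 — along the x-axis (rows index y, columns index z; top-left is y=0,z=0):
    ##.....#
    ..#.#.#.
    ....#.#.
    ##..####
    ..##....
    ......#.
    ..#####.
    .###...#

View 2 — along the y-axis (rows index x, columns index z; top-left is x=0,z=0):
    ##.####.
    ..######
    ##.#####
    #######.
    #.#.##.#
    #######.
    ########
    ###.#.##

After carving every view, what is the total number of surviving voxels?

remaining voxels: 170

full grid |V| = 512
  1. axis=0 (YZ plane), |mask|=26  ⇒  voxels=208
  2. axis=1 (XZ plane), |mask|=52  ⇒  voxels=170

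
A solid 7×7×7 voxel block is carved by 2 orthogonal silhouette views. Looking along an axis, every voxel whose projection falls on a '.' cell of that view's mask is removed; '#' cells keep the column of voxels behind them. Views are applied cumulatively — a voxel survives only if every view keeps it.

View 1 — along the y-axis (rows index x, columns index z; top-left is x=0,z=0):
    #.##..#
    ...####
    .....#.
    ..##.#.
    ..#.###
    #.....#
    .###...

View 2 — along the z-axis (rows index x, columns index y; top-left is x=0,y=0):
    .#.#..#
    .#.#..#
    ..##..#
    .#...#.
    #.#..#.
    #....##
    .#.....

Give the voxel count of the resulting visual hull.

54 voxels

start: 7×7×7 = 343 voxels
V1 y: intersect with XZ mask (21 set) -- 147 left
V2 z: intersect with XY mask (18 set) -- 54 left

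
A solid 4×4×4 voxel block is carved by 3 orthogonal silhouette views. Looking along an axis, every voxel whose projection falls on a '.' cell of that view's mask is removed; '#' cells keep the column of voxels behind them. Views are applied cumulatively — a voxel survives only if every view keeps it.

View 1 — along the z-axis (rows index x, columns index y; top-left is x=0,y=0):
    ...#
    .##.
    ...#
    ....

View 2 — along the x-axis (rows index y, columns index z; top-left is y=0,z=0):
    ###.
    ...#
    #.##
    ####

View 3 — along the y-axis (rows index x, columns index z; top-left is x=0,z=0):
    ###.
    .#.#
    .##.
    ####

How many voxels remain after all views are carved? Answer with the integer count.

remaining voxels: 7

start: 4×4×4 = 64 voxels
V1 z: intersect with XY mask (4 set) -- 16 left
V2 x: intersect with YZ mask (11 set) -- 12 left
V3 y: intersect with XZ mask (11 set) -- 7 left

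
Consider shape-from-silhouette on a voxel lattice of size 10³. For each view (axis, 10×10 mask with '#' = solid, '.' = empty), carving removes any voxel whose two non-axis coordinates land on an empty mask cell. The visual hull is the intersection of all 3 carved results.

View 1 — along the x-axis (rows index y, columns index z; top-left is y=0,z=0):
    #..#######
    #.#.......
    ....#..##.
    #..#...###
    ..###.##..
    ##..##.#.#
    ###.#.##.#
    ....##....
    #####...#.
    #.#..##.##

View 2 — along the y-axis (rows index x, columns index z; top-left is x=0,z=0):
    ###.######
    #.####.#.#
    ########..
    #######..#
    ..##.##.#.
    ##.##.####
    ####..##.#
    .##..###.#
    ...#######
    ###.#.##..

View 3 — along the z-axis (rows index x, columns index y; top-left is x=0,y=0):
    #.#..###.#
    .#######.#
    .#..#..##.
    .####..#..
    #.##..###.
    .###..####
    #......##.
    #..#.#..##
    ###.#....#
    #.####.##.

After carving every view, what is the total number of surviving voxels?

initial block: 10^3 = 1000
  1. axis=0 (YZ plane), |mask|=50  ⇒  voxels=500
  2. axis=1 (XZ plane), |mask|=71  ⇒  voxels=354
  3. axis=2 (XY plane), |mask|=56  ⇒  voxels=187

|visual hull| = 187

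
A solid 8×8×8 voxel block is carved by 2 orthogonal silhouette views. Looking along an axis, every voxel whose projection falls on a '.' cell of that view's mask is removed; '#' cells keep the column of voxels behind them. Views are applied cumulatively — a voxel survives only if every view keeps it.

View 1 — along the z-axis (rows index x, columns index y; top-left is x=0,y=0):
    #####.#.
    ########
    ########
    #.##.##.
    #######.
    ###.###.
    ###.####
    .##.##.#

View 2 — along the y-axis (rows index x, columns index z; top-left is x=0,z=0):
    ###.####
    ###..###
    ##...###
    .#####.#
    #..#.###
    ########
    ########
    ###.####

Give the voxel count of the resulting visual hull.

|visual hull| = 334

initial block: 8^3 = 512
step 1: project along z, AND mask (52/64) → |grid| = 416
step 2: project along y, AND mask (52/64) → |grid| = 334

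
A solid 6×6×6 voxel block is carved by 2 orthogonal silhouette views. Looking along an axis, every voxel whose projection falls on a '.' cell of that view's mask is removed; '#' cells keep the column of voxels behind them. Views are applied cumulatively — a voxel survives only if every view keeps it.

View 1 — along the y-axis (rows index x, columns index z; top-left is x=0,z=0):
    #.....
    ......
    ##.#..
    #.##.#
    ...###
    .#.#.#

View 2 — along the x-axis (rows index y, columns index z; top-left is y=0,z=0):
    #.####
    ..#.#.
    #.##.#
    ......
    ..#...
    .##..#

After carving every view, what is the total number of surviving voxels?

start: 6×6×6 = 216 voxels
carve view 1 (along y, XZ-mask fill 14/36): 84 voxels remain
carve view 2 (along x, YZ-mask fill 15/36): 32 voxels remain

|visual hull| = 32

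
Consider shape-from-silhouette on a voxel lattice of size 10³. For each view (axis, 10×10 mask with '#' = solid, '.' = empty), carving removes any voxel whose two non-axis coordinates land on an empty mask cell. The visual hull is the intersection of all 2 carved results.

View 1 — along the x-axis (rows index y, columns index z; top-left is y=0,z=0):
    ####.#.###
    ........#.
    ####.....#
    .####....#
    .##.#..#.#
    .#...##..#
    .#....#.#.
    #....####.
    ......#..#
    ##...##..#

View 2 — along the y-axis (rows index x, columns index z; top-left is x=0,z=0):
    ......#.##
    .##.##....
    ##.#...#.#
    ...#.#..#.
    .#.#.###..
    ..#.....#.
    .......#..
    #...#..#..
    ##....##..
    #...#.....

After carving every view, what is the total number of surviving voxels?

initial block: 10^3 = 1000
  1. axis=0 (YZ plane), |mask|=43  ⇒  voxels=430
  2. axis=1 (XZ plane), |mask|=32  ⇒  voxels=135

remaining voxels: 135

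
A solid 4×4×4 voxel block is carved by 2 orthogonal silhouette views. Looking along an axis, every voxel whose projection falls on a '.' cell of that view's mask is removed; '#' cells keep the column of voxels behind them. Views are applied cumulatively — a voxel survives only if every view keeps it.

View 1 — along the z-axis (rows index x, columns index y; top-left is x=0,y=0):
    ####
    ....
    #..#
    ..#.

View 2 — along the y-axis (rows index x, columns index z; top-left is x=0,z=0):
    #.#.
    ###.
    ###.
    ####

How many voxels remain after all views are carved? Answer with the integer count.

initial block: 4^3 = 64
step 1: project along z, AND mask (7/16) → |grid| = 28
step 2: project along y, AND mask (12/16) → |grid| = 18

|visual hull| = 18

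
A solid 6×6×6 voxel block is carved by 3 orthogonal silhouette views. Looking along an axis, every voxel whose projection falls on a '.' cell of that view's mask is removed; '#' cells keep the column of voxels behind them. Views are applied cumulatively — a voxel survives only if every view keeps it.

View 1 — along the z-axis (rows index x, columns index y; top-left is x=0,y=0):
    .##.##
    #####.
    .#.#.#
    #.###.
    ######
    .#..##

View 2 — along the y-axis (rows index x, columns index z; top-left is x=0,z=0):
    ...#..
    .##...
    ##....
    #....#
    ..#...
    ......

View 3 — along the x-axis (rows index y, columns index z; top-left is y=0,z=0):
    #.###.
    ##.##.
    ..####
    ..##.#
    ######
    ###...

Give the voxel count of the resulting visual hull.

|visual hull| = 23

before carving: 216 voxels (6×6×6)
after view 1 [z-axis, 25 of 36 cells solid] → remaining = 150
after view 2 [y-axis, 8 of 36 cells solid] → remaining = 34
after view 3 [x-axis, 24 of 36 cells solid] → remaining = 23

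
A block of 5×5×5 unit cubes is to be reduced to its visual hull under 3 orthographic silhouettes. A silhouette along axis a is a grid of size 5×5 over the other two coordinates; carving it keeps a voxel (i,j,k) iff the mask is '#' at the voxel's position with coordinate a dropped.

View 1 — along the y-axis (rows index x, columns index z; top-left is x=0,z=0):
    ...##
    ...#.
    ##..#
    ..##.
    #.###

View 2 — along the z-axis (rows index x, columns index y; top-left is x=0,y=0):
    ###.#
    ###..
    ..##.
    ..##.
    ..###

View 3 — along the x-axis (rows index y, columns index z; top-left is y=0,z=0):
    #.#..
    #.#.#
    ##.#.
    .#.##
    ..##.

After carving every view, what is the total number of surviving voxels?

remaining voxels: 16

before carving: 125 voxels (5×5×5)
V1 y: intersect with XZ mask (12 set) -- 60 left
V2 z: intersect with XY mask (14 set) -- 33 left
V3 x: intersect with YZ mask (13 set) -- 16 left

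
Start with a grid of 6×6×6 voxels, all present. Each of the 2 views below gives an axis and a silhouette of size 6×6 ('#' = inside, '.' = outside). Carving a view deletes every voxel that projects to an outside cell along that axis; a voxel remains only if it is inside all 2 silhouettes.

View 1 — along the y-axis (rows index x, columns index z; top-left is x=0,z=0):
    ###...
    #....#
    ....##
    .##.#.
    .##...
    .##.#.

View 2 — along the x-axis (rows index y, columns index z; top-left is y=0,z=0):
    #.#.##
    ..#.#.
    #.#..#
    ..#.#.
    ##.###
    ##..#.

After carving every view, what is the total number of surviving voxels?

start: 6×6×6 = 216 voxels
V1 y: intersect with XZ mask (15 set) -- 90 left
V2 x: intersect with YZ mask (19 set) -- 53 left

voxel count = 53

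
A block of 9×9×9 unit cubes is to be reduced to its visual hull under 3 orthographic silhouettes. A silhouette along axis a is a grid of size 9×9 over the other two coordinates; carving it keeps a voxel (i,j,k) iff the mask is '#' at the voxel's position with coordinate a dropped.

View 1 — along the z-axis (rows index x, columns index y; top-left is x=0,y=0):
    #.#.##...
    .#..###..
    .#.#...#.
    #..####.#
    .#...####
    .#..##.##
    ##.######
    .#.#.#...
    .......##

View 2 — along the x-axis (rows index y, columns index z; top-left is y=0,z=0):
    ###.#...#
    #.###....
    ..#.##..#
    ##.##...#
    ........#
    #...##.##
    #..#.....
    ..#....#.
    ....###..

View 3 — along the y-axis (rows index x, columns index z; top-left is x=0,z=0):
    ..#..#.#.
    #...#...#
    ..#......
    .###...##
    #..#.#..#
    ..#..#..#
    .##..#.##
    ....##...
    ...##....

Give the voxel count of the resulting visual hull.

56 voxels

before carving: 729 voxels (9×9×9)
  1. axis=2 (XY plane), |mask|=40  ⇒  voxels=360
  2. axis=0 (YZ plane), |mask|=31  ⇒  voxels=136
  3. axis=1 (XZ plane), |mask|=28  ⇒  voxels=56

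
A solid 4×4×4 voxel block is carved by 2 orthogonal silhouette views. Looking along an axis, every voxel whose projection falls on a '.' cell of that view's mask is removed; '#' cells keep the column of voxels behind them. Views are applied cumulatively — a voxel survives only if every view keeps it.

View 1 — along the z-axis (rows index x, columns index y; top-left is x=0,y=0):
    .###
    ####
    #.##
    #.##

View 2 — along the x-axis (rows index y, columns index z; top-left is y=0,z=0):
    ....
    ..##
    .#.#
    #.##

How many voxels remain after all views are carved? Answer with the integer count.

full grid |V| = 64
  1. axis=2 (XY plane), |mask|=13  ⇒  voxels=52
  2. axis=0 (YZ plane), |mask|=7  ⇒  voxels=24

remaining voxels: 24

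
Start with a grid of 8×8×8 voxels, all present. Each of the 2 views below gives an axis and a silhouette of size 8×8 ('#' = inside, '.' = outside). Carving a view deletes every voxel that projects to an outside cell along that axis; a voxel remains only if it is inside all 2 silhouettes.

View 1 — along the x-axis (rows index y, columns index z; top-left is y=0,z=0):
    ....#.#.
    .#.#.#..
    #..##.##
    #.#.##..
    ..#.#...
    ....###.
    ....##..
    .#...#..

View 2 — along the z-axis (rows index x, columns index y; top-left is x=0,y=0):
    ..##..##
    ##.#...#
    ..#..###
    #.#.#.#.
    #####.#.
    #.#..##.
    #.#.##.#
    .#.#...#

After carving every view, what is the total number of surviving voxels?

100 voxels

before carving: 512 voxels (8×8×8)
step 1: project along x, AND mask (23/64) → |grid| = 184
step 2: project along z, AND mask (34/64) → |grid| = 100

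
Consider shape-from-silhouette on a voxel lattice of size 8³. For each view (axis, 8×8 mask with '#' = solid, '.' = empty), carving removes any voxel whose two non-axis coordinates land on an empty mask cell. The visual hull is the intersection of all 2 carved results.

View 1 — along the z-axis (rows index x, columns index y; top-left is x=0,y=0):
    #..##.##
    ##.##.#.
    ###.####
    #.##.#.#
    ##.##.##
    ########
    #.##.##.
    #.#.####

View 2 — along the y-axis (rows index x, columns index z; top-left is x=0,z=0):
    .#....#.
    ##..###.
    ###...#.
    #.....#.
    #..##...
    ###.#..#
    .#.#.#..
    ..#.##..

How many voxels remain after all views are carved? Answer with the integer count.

remaining voxels: 164

before carving: 512 voxels (8×8×8)
after view 1 [z-axis, 47 of 64 cells solid] → remaining = 376
after view 2 [y-axis, 27 of 64 cells solid] → remaining = 164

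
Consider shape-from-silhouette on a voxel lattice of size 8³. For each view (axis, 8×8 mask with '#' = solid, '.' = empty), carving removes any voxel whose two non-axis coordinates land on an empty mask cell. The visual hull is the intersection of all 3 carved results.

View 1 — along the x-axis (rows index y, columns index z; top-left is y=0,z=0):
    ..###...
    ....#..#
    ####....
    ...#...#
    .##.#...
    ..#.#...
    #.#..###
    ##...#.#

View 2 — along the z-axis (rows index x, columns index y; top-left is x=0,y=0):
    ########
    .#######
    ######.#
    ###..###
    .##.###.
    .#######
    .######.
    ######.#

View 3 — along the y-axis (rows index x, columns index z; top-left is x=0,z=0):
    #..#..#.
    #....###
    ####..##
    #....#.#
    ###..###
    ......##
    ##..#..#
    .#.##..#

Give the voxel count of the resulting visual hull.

80 voxels

full grid |V| = 512
carve view 1 (along x, YZ-mask fill 25/64): 200 voxels remain
carve view 2 (along z, XY-mask fill 53/64): 163 voxels remain
carve view 3 (along y, XZ-mask fill 32/64): 80 voxels remain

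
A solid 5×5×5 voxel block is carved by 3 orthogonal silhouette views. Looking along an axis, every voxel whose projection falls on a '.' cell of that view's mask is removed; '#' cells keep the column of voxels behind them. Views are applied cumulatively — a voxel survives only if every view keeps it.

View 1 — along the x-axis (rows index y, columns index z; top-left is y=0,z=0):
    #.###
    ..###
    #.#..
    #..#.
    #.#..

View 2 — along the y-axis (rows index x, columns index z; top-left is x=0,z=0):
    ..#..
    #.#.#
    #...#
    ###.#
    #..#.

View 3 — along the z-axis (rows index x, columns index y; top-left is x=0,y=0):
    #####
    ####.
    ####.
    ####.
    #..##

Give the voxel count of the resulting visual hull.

voxel count = 30

before carving: 125 voxels (5×5×5)
[1] x-view keeps 13 columns → grid now 65
[2] y-view keeps 12 columns → grid now 37
[3] z-view keeps 20 columns → grid now 30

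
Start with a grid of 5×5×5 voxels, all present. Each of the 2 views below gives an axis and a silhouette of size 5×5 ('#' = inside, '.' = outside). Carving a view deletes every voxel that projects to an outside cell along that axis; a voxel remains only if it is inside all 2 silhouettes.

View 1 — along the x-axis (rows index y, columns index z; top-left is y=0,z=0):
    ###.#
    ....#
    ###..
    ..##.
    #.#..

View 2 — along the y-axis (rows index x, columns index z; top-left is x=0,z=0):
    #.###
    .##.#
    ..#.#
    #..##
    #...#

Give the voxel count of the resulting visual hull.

initial block: 5^3 = 125
step 1: project along x, AND mask (12/25) → |grid| = 60
step 2: project along y, AND mask (14/25) → |grid| = 35

remaining voxels: 35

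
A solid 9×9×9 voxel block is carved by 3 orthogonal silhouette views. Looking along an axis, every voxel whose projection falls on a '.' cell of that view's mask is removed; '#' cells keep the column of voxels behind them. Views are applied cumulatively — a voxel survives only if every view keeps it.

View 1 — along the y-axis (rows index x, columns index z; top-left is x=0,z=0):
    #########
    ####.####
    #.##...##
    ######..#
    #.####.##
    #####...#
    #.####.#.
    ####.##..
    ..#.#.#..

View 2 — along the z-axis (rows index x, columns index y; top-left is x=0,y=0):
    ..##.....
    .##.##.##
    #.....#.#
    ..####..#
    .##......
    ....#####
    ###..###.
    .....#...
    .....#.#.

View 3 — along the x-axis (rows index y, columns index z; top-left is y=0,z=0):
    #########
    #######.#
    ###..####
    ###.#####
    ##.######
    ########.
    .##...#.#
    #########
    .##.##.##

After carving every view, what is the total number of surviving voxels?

initial block: 9^3 = 729
V1 y: intersect with XZ mask (57 set) -- 513 left
V2 z: intersect with XY mask (32 set) -- 208 left
V3 x: intersect with YZ mask (67 set) -- 168 left

remaining voxels: 168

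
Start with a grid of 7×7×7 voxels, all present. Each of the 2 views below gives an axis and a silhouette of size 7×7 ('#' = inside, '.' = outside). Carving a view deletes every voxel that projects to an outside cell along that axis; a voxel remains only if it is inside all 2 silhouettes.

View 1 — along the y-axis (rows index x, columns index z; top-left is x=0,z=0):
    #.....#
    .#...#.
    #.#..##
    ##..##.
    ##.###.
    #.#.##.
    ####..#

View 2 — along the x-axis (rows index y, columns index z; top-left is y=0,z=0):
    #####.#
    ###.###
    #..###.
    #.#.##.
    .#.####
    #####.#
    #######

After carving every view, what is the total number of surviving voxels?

initial block: 7^3 = 343
V1 y: intersect with XZ mask (26 set) -- 182 left
V2 x: intersect with YZ mask (38 set) -- 142 left

142 voxels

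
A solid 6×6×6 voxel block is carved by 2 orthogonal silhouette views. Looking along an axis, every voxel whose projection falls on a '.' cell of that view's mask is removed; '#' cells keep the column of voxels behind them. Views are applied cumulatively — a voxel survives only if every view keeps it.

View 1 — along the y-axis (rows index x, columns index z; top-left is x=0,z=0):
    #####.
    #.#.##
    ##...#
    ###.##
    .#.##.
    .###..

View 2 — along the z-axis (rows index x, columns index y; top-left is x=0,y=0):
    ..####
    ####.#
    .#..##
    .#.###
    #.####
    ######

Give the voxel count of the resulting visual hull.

start: 6×6×6 = 216 voxels
  1. axis=1 (XZ plane), |mask|=23  ⇒  voxels=138
  2. axis=2 (XY plane), |mask|=27  ⇒  voxels=102

|visual hull| = 102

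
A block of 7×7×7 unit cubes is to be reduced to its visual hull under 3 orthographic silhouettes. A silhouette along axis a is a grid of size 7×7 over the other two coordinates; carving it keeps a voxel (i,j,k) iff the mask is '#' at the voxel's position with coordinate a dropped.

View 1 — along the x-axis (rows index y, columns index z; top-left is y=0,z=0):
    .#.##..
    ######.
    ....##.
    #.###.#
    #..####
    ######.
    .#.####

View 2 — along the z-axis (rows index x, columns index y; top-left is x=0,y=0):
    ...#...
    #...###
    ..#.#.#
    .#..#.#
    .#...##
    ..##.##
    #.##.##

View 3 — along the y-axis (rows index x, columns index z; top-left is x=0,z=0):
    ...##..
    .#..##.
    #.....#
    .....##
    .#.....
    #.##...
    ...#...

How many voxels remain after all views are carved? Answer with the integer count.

34 voxels

start: 7×7×7 = 343 voxels
step 1: project along x, AND mask (32/49) → |grid| = 224
step 2: project along z, AND mask (23/49) → |grid| = 108
step 3: project along y, AND mask (14/49) → |grid| = 34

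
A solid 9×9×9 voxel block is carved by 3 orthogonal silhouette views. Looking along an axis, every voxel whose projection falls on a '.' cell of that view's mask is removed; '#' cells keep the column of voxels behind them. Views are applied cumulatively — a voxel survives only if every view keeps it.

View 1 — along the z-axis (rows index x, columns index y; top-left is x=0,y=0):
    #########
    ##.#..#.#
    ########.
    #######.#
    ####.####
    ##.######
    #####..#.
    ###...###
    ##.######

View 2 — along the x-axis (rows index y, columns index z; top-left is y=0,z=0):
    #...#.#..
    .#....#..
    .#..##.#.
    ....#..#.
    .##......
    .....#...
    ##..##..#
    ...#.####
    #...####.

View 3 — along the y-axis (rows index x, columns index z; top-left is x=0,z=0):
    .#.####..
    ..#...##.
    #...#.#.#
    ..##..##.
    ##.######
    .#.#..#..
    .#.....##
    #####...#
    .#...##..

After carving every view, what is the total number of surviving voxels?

before carving: 729 voxels (9×9×9)
V1 z: intersect with XY mask (66 set) -- 594 left
V2 x: intersect with YZ mask (29 set) -- 213 left
V3 y: intersect with XZ mask (39 set) -- 108 left

voxel count = 108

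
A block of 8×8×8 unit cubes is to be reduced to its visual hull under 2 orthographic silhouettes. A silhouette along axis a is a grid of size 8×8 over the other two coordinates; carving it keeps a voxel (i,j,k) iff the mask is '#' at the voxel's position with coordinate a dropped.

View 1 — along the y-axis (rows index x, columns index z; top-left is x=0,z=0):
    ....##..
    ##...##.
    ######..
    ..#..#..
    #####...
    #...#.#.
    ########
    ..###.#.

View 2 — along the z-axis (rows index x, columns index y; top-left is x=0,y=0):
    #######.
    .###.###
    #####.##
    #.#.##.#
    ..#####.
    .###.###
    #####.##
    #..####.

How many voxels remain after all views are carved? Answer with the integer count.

start: 8×8×8 = 512 voxels
  1. axis=1 (XZ plane), |mask|=34  ⇒  voxels=272
  2. axis=2 (XY plane), |mask|=48  ⇒  voxels=209

remaining voxels: 209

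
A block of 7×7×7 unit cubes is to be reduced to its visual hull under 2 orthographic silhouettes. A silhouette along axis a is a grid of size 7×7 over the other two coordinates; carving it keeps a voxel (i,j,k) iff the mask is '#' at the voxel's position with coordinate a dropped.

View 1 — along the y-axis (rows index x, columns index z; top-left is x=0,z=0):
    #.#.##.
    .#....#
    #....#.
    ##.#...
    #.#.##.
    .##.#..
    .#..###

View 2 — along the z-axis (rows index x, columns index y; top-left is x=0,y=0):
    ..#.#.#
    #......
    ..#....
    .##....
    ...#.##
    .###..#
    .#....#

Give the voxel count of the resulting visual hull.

initial block: 7^3 = 343
after view 1 [y-axis, 22 of 49 cells solid] → remaining = 154
after view 2 [z-axis, 16 of 49 cells solid] → remaining = 54

remaining voxels: 54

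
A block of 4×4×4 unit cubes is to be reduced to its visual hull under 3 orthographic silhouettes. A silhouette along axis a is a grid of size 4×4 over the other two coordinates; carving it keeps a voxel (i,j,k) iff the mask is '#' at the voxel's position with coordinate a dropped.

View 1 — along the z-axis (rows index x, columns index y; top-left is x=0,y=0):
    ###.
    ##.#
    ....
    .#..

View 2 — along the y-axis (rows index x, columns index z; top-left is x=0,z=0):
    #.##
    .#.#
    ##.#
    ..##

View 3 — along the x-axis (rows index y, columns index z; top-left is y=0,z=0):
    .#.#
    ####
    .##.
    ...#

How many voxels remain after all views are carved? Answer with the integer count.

voxel count = 12

full grid |V| = 64
after view 1 [z-axis, 7 of 16 cells solid] → remaining = 28
after view 2 [y-axis, 10 of 16 cells solid] → remaining = 17
after view 3 [x-axis, 9 of 16 cells solid] → remaining = 12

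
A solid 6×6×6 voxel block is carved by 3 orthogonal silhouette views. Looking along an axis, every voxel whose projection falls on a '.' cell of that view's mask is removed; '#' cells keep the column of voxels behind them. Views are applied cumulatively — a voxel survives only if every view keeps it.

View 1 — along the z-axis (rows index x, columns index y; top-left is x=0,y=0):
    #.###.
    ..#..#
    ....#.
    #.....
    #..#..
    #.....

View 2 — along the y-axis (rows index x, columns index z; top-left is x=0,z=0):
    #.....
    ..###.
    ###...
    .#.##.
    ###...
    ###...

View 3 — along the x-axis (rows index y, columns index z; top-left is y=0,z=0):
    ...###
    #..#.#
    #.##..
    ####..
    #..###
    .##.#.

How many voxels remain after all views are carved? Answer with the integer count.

|visual hull| = 13

initial block: 6^3 = 216
  1. axis=2 (XY plane), |mask|=11  ⇒  voxels=66
  2. axis=1 (XZ plane), |mask|=16  ⇒  voxels=25
  3. axis=0 (YZ plane), |mask|=20  ⇒  voxels=13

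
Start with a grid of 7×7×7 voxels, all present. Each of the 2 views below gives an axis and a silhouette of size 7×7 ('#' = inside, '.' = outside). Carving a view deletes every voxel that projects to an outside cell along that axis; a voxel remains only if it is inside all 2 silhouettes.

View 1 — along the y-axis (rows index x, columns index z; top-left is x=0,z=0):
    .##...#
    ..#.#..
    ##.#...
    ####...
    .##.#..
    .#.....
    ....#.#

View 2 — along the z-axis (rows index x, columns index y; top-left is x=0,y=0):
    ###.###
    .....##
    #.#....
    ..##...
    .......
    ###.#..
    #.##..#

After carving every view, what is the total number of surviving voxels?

48 voxels

initial block: 7^3 = 343
carve view 1 (along y, XZ-mask fill 18/49): 126 voxels remain
carve view 2 (along z, XY-mask fill 20/49): 48 voxels remain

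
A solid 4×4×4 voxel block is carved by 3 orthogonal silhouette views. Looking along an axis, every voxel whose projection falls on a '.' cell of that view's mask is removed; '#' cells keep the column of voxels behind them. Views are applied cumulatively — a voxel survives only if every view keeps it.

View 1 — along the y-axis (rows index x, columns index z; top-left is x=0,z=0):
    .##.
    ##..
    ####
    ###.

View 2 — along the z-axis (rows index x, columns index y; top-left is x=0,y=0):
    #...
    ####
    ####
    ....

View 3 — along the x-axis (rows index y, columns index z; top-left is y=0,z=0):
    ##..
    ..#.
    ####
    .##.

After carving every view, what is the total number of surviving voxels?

15 voxels

full grid |V| = 64
  1. axis=1 (XZ plane), |mask|=11  ⇒  voxels=44
  2. axis=2 (XY plane), |mask|=9  ⇒  voxels=26
  3. axis=0 (YZ plane), |mask|=9  ⇒  voxels=15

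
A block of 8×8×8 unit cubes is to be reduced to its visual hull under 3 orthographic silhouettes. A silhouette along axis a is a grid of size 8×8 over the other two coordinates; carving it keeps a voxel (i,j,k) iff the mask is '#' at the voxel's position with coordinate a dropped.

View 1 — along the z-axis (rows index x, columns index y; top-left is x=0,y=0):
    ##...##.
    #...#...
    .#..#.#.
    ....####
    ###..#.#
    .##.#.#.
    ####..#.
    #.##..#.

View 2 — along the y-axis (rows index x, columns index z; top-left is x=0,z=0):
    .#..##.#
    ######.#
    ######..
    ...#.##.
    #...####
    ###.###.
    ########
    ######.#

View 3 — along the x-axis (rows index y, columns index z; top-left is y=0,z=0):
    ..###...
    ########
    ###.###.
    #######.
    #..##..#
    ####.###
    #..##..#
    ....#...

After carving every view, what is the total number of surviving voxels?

voxel count = 111

full grid |V| = 512
carve view 1 (along z, XY-mask fill 31/64): 248 voxels remain
carve view 2 (along y, XZ-mask fill 46/64): 177 voxels remain
carve view 3 (along x, YZ-mask fill 40/64): 111 voxels remain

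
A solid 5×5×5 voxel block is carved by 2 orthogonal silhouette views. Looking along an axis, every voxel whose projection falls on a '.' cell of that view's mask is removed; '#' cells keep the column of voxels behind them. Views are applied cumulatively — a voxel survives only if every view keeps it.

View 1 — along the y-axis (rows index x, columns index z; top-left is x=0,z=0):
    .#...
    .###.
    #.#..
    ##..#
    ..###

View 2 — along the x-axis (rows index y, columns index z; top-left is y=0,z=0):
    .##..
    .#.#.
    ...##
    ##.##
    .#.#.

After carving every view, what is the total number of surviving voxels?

29 voxels

initial block: 5^3 = 125
step 1: project along y, AND mask (12/25) → |grid| = 60
step 2: project along x, AND mask (12/25) → |grid| = 29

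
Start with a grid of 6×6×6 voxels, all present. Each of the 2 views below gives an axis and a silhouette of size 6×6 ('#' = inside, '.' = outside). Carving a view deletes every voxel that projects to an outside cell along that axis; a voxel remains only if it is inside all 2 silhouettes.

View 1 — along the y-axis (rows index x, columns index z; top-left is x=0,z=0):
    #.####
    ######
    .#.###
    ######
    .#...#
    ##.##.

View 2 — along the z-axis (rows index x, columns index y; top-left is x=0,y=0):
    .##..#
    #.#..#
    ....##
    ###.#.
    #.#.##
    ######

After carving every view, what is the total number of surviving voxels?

full grid |V| = 216
  1. axis=1 (XZ plane), |mask|=27  ⇒  voxels=162
  2. axis=2 (XY plane), |mask|=22  ⇒  voxels=97

|visual hull| = 97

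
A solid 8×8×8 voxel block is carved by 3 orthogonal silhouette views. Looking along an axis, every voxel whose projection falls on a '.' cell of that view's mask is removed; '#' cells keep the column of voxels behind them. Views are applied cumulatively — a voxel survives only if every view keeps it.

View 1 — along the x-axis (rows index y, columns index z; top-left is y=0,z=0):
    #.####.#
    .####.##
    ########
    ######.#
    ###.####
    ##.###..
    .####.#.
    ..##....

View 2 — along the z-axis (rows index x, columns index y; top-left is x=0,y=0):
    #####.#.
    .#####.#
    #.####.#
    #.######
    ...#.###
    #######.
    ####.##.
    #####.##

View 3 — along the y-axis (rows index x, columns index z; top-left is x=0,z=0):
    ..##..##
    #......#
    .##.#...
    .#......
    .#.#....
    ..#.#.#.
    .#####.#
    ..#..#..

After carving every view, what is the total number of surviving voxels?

|visual hull| = 112

initial block: 8^3 = 512
step 1: project along x, AND mask (46/64) → |grid| = 368
step 2: project along z, AND mask (49/64) → |grid| = 290
step 3: project along y, AND mask (23/64) → |grid| = 112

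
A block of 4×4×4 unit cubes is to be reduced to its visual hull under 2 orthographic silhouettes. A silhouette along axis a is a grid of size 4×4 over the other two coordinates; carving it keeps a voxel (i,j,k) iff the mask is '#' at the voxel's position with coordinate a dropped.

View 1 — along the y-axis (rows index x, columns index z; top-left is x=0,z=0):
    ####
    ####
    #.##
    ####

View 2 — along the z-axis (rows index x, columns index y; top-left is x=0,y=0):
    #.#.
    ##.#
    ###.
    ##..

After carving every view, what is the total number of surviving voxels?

voxel count = 37

before carving: 64 voxels (4×4×4)
after view 1 [y-axis, 15 of 16 cells solid] → remaining = 60
after view 2 [z-axis, 10 of 16 cells solid] → remaining = 37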